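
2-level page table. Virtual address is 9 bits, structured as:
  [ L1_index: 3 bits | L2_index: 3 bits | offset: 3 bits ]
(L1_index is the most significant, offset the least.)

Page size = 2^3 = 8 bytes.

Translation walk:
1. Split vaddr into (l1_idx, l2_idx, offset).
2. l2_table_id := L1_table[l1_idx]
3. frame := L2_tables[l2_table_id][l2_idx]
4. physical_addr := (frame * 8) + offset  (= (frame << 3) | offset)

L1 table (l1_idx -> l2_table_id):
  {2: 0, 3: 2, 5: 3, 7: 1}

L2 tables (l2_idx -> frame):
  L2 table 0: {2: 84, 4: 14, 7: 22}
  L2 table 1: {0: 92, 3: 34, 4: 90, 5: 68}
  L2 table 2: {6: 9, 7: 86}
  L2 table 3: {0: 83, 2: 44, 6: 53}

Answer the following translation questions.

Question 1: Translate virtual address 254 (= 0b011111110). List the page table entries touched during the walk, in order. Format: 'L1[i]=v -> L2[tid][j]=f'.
vaddr = 254 = 0b011111110
Split: l1_idx=3, l2_idx=7, offset=6

Answer: L1[3]=2 -> L2[2][7]=86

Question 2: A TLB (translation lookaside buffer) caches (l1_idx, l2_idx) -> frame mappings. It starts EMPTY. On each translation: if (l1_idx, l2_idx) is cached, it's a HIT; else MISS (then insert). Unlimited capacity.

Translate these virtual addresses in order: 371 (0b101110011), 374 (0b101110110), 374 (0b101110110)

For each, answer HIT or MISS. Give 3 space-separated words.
Answer: MISS HIT HIT

Derivation:
vaddr=371: (5,6) not in TLB -> MISS, insert
vaddr=374: (5,6) in TLB -> HIT
vaddr=374: (5,6) in TLB -> HIT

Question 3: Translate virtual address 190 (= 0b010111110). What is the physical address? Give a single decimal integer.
Answer: 182

Derivation:
vaddr = 190 = 0b010111110
Split: l1_idx=2, l2_idx=7, offset=6
L1[2] = 0
L2[0][7] = 22
paddr = 22 * 8 + 6 = 182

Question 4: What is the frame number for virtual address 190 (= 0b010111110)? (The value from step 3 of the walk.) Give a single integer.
Answer: 22

Derivation:
vaddr = 190: l1_idx=2, l2_idx=7
L1[2] = 0; L2[0][7] = 22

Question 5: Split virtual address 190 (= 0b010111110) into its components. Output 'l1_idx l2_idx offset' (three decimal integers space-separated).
vaddr = 190 = 0b010111110
  top 3 bits -> l1_idx = 2
  next 3 bits -> l2_idx = 7
  bottom 3 bits -> offset = 6

Answer: 2 7 6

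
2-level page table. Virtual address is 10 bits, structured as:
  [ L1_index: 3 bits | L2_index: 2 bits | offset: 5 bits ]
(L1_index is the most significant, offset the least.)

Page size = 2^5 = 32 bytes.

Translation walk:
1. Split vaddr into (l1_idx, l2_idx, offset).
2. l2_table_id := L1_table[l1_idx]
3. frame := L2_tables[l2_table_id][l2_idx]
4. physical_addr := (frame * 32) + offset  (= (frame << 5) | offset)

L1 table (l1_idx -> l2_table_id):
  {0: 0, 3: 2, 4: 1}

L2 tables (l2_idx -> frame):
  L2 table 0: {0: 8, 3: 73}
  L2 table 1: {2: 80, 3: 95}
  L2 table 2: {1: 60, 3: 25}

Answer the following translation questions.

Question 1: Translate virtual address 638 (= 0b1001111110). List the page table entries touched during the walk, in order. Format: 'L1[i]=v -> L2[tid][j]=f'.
Answer: L1[4]=1 -> L2[1][3]=95

Derivation:
vaddr = 638 = 0b1001111110
Split: l1_idx=4, l2_idx=3, offset=30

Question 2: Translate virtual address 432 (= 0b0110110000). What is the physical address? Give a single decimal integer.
Answer: 1936

Derivation:
vaddr = 432 = 0b0110110000
Split: l1_idx=3, l2_idx=1, offset=16
L1[3] = 2
L2[2][1] = 60
paddr = 60 * 32 + 16 = 1936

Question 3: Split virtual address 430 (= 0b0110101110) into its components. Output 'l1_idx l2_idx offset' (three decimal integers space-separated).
Answer: 3 1 14

Derivation:
vaddr = 430 = 0b0110101110
  top 3 bits -> l1_idx = 3
  next 2 bits -> l2_idx = 1
  bottom 5 bits -> offset = 14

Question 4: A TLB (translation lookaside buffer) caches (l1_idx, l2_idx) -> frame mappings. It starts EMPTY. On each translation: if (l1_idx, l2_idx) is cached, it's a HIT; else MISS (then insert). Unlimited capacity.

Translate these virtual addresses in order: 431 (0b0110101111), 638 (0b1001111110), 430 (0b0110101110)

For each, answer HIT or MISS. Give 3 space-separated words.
Answer: MISS MISS HIT

Derivation:
vaddr=431: (3,1) not in TLB -> MISS, insert
vaddr=638: (4,3) not in TLB -> MISS, insert
vaddr=430: (3,1) in TLB -> HIT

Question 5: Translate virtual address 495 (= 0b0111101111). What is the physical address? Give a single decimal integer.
vaddr = 495 = 0b0111101111
Split: l1_idx=3, l2_idx=3, offset=15
L1[3] = 2
L2[2][3] = 25
paddr = 25 * 32 + 15 = 815

Answer: 815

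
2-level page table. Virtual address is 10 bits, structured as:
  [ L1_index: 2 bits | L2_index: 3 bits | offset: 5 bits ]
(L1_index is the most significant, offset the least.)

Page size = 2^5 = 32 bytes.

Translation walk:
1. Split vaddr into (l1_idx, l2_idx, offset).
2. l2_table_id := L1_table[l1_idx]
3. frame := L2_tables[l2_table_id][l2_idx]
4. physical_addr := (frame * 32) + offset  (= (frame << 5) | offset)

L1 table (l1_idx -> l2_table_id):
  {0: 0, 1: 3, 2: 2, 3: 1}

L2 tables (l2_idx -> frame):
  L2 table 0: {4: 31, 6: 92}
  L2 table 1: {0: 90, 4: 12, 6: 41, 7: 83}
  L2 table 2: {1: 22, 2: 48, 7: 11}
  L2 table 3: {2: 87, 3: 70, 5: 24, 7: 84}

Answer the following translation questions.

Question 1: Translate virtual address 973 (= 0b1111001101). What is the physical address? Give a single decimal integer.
Answer: 1325

Derivation:
vaddr = 973 = 0b1111001101
Split: l1_idx=3, l2_idx=6, offset=13
L1[3] = 1
L2[1][6] = 41
paddr = 41 * 32 + 13 = 1325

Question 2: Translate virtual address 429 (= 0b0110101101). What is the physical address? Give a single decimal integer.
vaddr = 429 = 0b0110101101
Split: l1_idx=1, l2_idx=5, offset=13
L1[1] = 3
L2[3][5] = 24
paddr = 24 * 32 + 13 = 781

Answer: 781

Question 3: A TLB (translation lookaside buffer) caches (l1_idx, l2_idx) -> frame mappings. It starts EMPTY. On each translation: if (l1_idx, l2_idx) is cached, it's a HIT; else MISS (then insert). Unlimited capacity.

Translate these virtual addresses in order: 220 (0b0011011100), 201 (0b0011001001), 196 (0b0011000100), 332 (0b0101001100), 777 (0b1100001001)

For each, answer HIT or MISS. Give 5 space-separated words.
vaddr=220: (0,6) not in TLB -> MISS, insert
vaddr=201: (0,6) in TLB -> HIT
vaddr=196: (0,6) in TLB -> HIT
vaddr=332: (1,2) not in TLB -> MISS, insert
vaddr=777: (3,0) not in TLB -> MISS, insert

Answer: MISS HIT HIT MISS MISS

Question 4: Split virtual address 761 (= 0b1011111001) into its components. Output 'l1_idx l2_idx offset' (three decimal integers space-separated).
vaddr = 761 = 0b1011111001
  top 2 bits -> l1_idx = 2
  next 3 bits -> l2_idx = 7
  bottom 5 bits -> offset = 25

Answer: 2 7 25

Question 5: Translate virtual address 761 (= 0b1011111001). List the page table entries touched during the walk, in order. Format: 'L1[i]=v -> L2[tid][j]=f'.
vaddr = 761 = 0b1011111001
Split: l1_idx=2, l2_idx=7, offset=25

Answer: L1[2]=2 -> L2[2][7]=11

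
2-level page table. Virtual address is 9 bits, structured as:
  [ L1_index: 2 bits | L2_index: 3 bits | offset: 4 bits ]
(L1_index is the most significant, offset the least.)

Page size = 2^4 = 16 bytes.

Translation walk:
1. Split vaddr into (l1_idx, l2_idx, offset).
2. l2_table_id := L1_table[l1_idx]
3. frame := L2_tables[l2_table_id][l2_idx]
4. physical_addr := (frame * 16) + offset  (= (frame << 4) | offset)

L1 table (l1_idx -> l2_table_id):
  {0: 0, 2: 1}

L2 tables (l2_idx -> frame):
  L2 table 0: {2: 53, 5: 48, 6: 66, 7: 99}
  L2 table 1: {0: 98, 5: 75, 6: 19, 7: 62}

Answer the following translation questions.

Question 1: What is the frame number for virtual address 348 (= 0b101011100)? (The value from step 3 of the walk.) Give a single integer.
Answer: 75

Derivation:
vaddr = 348: l1_idx=2, l2_idx=5
L1[2] = 1; L2[1][5] = 75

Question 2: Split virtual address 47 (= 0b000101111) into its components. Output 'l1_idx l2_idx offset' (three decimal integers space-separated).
Answer: 0 2 15

Derivation:
vaddr = 47 = 0b000101111
  top 2 bits -> l1_idx = 0
  next 3 bits -> l2_idx = 2
  bottom 4 bits -> offset = 15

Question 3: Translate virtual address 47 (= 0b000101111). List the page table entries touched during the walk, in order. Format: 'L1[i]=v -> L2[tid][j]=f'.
vaddr = 47 = 0b000101111
Split: l1_idx=0, l2_idx=2, offset=15

Answer: L1[0]=0 -> L2[0][2]=53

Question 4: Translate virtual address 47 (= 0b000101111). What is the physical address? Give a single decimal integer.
Answer: 863

Derivation:
vaddr = 47 = 0b000101111
Split: l1_idx=0, l2_idx=2, offset=15
L1[0] = 0
L2[0][2] = 53
paddr = 53 * 16 + 15 = 863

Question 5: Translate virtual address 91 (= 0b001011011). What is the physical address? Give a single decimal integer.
vaddr = 91 = 0b001011011
Split: l1_idx=0, l2_idx=5, offset=11
L1[0] = 0
L2[0][5] = 48
paddr = 48 * 16 + 11 = 779

Answer: 779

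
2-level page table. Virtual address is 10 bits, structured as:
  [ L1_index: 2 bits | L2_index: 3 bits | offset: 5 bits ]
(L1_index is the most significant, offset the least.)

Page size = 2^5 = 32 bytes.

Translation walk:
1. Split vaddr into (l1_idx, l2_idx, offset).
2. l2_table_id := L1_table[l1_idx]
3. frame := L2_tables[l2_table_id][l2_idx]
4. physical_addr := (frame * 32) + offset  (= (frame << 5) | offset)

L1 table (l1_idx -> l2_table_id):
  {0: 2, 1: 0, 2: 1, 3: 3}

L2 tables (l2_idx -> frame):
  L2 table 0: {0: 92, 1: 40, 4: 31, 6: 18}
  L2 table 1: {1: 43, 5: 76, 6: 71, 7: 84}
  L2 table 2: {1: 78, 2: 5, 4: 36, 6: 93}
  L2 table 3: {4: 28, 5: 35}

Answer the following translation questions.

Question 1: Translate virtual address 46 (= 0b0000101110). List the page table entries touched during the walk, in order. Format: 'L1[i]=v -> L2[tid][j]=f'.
vaddr = 46 = 0b0000101110
Split: l1_idx=0, l2_idx=1, offset=14

Answer: L1[0]=2 -> L2[2][1]=78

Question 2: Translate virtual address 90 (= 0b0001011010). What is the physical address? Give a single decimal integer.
Answer: 186

Derivation:
vaddr = 90 = 0b0001011010
Split: l1_idx=0, l2_idx=2, offset=26
L1[0] = 2
L2[2][2] = 5
paddr = 5 * 32 + 26 = 186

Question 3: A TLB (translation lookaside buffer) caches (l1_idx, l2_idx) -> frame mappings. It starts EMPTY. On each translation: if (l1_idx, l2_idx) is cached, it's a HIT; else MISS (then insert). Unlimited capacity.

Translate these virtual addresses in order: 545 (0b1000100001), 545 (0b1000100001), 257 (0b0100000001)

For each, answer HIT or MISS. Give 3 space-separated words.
vaddr=545: (2,1) not in TLB -> MISS, insert
vaddr=545: (2,1) in TLB -> HIT
vaddr=257: (1,0) not in TLB -> MISS, insert

Answer: MISS HIT MISS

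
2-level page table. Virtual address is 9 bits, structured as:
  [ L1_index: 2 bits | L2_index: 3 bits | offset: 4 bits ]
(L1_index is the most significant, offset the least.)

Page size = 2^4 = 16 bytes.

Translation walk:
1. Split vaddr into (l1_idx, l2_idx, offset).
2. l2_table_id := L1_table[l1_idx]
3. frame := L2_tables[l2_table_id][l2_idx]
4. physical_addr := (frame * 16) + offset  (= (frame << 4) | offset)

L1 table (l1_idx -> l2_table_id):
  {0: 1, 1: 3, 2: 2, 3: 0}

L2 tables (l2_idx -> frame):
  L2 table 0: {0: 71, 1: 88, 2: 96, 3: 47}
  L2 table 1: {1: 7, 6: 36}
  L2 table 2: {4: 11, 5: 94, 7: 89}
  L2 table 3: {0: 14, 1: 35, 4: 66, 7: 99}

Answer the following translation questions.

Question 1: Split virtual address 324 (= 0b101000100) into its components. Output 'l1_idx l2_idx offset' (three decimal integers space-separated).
vaddr = 324 = 0b101000100
  top 2 bits -> l1_idx = 2
  next 3 bits -> l2_idx = 4
  bottom 4 bits -> offset = 4

Answer: 2 4 4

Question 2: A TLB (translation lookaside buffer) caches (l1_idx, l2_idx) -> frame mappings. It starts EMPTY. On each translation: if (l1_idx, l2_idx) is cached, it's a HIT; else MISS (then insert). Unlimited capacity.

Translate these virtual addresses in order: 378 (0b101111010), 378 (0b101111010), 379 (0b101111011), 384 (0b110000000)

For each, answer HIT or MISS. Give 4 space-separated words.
vaddr=378: (2,7) not in TLB -> MISS, insert
vaddr=378: (2,7) in TLB -> HIT
vaddr=379: (2,7) in TLB -> HIT
vaddr=384: (3,0) not in TLB -> MISS, insert

Answer: MISS HIT HIT MISS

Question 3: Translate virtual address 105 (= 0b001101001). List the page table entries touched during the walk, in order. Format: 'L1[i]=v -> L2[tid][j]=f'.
Answer: L1[0]=1 -> L2[1][6]=36

Derivation:
vaddr = 105 = 0b001101001
Split: l1_idx=0, l2_idx=6, offset=9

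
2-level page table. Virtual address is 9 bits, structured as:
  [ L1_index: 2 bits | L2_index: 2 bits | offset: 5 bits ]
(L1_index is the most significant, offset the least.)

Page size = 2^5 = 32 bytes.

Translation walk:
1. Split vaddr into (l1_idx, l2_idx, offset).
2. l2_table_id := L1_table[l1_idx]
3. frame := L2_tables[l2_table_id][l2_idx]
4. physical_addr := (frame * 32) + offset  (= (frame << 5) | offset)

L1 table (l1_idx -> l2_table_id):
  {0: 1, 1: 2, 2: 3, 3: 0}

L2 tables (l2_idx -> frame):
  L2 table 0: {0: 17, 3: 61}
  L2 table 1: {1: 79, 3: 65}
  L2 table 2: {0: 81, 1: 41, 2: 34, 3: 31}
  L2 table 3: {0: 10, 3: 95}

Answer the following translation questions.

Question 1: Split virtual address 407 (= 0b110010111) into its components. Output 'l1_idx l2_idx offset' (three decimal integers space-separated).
vaddr = 407 = 0b110010111
  top 2 bits -> l1_idx = 3
  next 2 bits -> l2_idx = 0
  bottom 5 bits -> offset = 23

Answer: 3 0 23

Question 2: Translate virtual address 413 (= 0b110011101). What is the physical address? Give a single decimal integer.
vaddr = 413 = 0b110011101
Split: l1_idx=3, l2_idx=0, offset=29
L1[3] = 0
L2[0][0] = 17
paddr = 17 * 32 + 29 = 573

Answer: 573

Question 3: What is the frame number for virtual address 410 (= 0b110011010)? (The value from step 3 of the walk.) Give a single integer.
vaddr = 410: l1_idx=3, l2_idx=0
L1[3] = 0; L2[0][0] = 17

Answer: 17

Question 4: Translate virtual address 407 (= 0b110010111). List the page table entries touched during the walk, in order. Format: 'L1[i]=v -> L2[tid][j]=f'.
vaddr = 407 = 0b110010111
Split: l1_idx=3, l2_idx=0, offset=23

Answer: L1[3]=0 -> L2[0][0]=17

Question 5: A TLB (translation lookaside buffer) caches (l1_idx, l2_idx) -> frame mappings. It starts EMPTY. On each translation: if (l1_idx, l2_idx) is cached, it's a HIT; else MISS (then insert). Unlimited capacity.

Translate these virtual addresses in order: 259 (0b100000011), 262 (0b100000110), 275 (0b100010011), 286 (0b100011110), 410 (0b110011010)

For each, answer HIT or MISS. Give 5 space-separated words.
vaddr=259: (2,0) not in TLB -> MISS, insert
vaddr=262: (2,0) in TLB -> HIT
vaddr=275: (2,0) in TLB -> HIT
vaddr=286: (2,0) in TLB -> HIT
vaddr=410: (3,0) not in TLB -> MISS, insert

Answer: MISS HIT HIT HIT MISS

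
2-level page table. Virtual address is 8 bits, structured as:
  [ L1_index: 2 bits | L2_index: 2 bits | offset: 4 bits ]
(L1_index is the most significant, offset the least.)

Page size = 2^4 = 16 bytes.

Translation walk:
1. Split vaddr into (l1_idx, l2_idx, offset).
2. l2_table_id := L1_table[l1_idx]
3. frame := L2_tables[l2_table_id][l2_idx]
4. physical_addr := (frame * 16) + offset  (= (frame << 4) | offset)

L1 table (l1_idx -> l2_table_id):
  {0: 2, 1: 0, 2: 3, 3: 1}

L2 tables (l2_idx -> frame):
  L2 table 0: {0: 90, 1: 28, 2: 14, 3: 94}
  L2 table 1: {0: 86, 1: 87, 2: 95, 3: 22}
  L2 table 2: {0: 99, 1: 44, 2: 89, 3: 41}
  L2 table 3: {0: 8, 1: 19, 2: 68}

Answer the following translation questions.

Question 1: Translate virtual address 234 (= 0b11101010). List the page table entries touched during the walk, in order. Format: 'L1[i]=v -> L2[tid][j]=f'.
vaddr = 234 = 0b11101010
Split: l1_idx=3, l2_idx=2, offset=10

Answer: L1[3]=1 -> L2[1][2]=95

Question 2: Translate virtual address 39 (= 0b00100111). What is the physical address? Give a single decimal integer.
Answer: 1431

Derivation:
vaddr = 39 = 0b00100111
Split: l1_idx=0, l2_idx=2, offset=7
L1[0] = 2
L2[2][2] = 89
paddr = 89 * 16 + 7 = 1431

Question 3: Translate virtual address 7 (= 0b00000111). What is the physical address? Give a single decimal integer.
Answer: 1591

Derivation:
vaddr = 7 = 0b00000111
Split: l1_idx=0, l2_idx=0, offset=7
L1[0] = 2
L2[2][0] = 99
paddr = 99 * 16 + 7 = 1591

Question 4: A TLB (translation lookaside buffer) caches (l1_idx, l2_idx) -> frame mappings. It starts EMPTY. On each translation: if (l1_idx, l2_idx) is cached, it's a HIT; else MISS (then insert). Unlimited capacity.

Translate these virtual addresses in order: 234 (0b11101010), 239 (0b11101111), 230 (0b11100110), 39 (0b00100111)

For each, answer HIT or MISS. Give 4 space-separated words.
vaddr=234: (3,2) not in TLB -> MISS, insert
vaddr=239: (3,2) in TLB -> HIT
vaddr=230: (3,2) in TLB -> HIT
vaddr=39: (0,2) not in TLB -> MISS, insert

Answer: MISS HIT HIT MISS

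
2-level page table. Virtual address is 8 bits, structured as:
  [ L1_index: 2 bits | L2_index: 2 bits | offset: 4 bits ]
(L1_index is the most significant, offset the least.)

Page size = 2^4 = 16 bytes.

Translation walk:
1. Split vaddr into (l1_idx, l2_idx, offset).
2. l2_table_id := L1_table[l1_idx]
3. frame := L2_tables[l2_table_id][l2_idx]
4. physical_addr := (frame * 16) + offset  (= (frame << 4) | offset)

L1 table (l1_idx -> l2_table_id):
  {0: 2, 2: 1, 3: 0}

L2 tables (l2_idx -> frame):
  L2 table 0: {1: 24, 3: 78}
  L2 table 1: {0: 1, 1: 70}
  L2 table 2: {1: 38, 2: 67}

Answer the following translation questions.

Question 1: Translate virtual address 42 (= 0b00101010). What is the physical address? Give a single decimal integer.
Answer: 1082

Derivation:
vaddr = 42 = 0b00101010
Split: l1_idx=0, l2_idx=2, offset=10
L1[0] = 2
L2[2][2] = 67
paddr = 67 * 16 + 10 = 1082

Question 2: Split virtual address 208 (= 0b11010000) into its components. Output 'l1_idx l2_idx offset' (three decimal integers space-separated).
vaddr = 208 = 0b11010000
  top 2 bits -> l1_idx = 3
  next 2 bits -> l2_idx = 1
  bottom 4 bits -> offset = 0

Answer: 3 1 0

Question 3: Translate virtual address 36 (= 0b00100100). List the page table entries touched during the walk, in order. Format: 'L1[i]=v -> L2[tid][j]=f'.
vaddr = 36 = 0b00100100
Split: l1_idx=0, l2_idx=2, offset=4

Answer: L1[0]=2 -> L2[2][2]=67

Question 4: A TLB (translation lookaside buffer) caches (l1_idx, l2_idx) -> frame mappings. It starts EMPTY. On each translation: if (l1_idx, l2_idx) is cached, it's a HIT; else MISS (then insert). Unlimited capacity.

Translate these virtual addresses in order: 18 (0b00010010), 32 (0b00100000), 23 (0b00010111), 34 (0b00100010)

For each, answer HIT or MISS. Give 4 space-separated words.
Answer: MISS MISS HIT HIT

Derivation:
vaddr=18: (0,1) not in TLB -> MISS, insert
vaddr=32: (0,2) not in TLB -> MISS, insert
vaddr=23: (0,1) in TLB -> HIT
vaddr=34: (0,2) in TLB -> HIT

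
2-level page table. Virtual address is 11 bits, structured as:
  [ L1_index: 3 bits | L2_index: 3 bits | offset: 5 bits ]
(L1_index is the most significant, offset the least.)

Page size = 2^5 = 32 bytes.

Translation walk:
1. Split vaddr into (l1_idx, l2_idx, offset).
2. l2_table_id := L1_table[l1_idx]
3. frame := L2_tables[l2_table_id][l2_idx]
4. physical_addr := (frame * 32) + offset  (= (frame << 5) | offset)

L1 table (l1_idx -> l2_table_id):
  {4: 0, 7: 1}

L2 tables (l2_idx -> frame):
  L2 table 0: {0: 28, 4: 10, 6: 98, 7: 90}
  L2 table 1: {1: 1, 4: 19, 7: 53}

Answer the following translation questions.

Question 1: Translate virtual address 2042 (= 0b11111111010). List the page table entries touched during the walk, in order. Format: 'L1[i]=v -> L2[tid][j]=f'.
Answer: L1[7]=1 -> L2[1][7]=53

Derivation:
vaddr = 2042 = 0b11111111010
Split: l1_idx=7, l2_idx=7, offset=26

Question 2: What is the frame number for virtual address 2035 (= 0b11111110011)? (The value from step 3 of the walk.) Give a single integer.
Answer: 53

Derivation:
vaddr = 2035: l1_idx=7, l2_idx=7
L1[7] = 1; L2[1][7] = 53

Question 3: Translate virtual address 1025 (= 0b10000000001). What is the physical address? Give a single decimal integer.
Answer: 897

Derivation:
vaddr = 1025 = 0b10000000001
Split: l1_idx=4, l2_idx=0, offset=1
L1[4] = 0
L2[0][0] = 28
paddr = 28 * 32 + 1 = 897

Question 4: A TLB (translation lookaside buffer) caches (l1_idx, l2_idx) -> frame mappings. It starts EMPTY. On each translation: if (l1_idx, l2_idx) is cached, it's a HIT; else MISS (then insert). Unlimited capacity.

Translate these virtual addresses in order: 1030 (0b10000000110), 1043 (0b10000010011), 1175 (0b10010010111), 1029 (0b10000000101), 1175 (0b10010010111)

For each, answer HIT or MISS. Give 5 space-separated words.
vaddr=1030: (4,0) not in TLB -> MISS, insert
vaddr=1043: (4,0) in TLB -> HIT
vaddr=1175: (4,4) not in TLB -> MISS, insert
vaddr=1029: (4,0) in TLB -> HIT
vaddr=1175: (4,4) in TLB -> HIT

Answer: MISS HIT MISS HIT HIT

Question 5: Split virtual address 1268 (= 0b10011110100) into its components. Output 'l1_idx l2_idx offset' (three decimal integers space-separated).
Answer: 4 7 20

Derivation:
vaddr = 1268 = 0b10011110100
  top 3 bits -> l1_idx = 4
  next 3 bits -> l2_idx = 7
  bottom 5 bits -> offset = 20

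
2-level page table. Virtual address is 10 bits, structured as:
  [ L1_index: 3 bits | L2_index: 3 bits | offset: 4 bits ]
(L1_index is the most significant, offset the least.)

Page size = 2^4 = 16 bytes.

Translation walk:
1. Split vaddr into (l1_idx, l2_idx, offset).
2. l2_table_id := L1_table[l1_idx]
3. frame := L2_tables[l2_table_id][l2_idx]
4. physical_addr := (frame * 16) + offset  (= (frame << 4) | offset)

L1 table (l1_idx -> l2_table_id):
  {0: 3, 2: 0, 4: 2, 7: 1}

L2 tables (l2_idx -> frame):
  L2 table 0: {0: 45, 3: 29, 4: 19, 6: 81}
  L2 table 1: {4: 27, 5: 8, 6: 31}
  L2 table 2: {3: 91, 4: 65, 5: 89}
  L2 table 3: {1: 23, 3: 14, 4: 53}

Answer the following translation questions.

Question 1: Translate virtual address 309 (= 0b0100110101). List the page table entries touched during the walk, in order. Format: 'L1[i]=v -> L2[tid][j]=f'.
vaddr = 309 = 0b0100110101
Split: l1_idx=2, l2_idx=3, offset=5

Answer: L1[2]=0 -> L2[0][3]=29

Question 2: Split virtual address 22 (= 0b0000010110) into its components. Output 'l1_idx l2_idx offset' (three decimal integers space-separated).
vaddr = 22 = 0b0000010110
  top 3 bits -> l1_idx = 0
  next 3 bits -> l2_idx = 1
  bottom 4 bits -> offset = 6

Answer: 0 1 6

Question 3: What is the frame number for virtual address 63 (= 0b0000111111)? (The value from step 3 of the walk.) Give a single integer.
Answer: 14

Derivation:
vaddr = 63: l1_idx=0, l2_idx=3
L1[0] = 3; L2[3][3] = 14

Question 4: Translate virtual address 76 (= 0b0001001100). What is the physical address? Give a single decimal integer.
vaddr = 76 = 0b0001001100
Split: l1_idx=0, l2_idx=4, offset=12
L1[0] = 3
L2[3][4] = 53
paddr = 53 * 16 + 12 = 860

Answer: 860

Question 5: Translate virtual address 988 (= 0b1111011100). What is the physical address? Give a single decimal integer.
Answer: 140

Derivation:
vaddr = 988 = 0b1111011100
Split: l1_idx=7, l2_idx=5, offset=12
L1[7] = 1
L2[1][5] = 8
paddr = 8 * 16 + 12 = 140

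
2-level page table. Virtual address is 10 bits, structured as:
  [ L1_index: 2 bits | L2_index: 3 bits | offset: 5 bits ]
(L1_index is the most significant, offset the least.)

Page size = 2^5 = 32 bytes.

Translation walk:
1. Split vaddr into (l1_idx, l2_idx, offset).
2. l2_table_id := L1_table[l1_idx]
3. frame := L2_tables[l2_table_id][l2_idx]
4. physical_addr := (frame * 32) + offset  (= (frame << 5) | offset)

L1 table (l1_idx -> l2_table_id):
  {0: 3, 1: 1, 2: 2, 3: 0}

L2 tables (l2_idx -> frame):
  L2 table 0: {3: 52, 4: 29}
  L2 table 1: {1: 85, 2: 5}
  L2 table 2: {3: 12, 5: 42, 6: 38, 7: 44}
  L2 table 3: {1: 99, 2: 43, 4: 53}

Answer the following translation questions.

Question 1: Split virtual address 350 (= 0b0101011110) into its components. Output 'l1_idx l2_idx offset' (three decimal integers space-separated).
vaddr = 350 = 0b0101011110
  top 2 bits -> l1_idx = 1
  next 3 bits -> l2_idx = 2
  bottom 5 bits -> offset = 30

Answer: 1 2 30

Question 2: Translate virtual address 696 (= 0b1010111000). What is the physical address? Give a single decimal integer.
Answer: 1368

Derivation:
vaddr = 696 = 0b1010111000
Split: l1_idx=2, l2_idx=5, offset=24
L1[2] = 2
L2[2][5] = 42
paddr = 42 * 32 + 24 = 1368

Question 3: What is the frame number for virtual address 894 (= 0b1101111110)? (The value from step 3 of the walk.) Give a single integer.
Answer: 52

Derivation:
vaddr = 894: l1_idx=3, l2_idx=3
L1[3] = 0; L2[0][3] = 52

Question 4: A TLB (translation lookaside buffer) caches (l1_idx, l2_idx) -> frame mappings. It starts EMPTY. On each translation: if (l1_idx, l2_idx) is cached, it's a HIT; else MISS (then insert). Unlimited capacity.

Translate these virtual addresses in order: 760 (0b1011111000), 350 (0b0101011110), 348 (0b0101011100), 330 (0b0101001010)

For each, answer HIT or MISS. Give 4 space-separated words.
vaddr=760: (2,7) not in TLB -> MISS, insert
vaddr=350: (1,2) not in TLB -> MISS, insert
vaddr=348: (1,2) in TLB -> HIT
vaddr=330: (1,2) in TLB -> HIT

Answer: MISS MISS HIT HIT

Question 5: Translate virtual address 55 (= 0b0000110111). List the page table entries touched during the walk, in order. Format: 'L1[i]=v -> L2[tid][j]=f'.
vaddr = 55 = 0b0000110111
Split: l1_idx=0, l2_idx=1, offset=23

Answer: L1[0]=3 -> L2[3][1]=99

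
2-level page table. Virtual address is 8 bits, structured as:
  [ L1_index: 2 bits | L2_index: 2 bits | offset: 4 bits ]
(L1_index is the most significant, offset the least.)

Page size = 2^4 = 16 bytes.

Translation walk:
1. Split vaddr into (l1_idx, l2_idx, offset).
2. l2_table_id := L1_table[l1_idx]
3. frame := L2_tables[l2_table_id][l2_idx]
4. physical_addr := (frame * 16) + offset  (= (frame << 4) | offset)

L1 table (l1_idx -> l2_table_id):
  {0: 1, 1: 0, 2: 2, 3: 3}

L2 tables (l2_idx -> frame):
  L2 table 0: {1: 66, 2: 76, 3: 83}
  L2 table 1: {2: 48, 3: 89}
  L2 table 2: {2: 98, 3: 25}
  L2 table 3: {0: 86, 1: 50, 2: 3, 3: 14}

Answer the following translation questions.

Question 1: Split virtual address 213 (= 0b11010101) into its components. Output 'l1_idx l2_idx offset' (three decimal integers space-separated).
vaddr = 213 = 0b11010101
  top 2 bits -> l1_idx = 3
  next 2 bits -> l2_idx = 1
  bottom 4 bits -> offset = 5

Answer: 3 1 5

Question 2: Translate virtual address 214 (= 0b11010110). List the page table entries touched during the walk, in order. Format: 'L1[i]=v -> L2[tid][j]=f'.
Answer: L1[3]=3 -> L2[3][1]=50

Derivation:
vaddr = 214 = 0b11010110
Split: l1_idx=3, l2_idx=1, offset=6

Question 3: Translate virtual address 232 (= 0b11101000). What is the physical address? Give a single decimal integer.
Answer: 56

Derivation:
vaddr = 232 = 0b11101000
Split: l1_idx=3, l2_idx=2, offset=8
L1[3] = 3
L2[3][2] = 3
paddr = 3 * 16 + 8 = 56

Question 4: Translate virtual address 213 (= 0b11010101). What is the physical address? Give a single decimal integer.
vaddr = 213 = 0b11010101
Split: l1_idx=3, l2_idx=1, offset=5
L1[3] = 3
L2[3][1] = 50
paddr = 50 * 16 + 5 = 805

Answer: 805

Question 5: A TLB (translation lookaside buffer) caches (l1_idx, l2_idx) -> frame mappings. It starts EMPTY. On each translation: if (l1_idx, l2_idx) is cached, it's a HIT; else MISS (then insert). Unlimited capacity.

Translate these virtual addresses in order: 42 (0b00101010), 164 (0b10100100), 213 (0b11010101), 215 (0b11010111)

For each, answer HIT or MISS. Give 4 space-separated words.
Answer: MISS MISS MISS HIT

Derivation:
vaddr=42: (0,2) not in TLB -> MISS, insert
vaddr=164: (2,2) not in TLB -> MISS, insert
vaddr=213: (3,1) not in TLB -> MISS, insert
vaddr=215: (3,1) in TLB -> HIT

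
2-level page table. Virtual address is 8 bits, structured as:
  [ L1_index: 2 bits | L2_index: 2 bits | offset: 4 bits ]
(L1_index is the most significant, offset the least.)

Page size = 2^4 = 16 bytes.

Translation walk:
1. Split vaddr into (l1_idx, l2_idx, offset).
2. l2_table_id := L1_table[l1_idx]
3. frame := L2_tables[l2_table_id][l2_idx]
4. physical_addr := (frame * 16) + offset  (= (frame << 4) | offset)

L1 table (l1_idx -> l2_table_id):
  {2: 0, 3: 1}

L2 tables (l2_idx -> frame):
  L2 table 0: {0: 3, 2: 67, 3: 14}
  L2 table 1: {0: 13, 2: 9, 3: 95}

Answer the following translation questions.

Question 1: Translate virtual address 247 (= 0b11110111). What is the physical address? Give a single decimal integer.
Answer: 1527

Derivation:
vaddr = 247 = 0b11110111
Split: l1_idx=3, l2_idx=3, offset=7
L1[3] = 1
L2[1][3] = 95
paddr = 95 * 16 + 7 = 1527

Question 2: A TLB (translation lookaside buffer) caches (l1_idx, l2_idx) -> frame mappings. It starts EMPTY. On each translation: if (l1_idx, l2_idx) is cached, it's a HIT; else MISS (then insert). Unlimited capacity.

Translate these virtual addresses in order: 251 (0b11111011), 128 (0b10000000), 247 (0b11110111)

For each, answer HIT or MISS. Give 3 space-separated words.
vaddr=251: (3,3) not in TLB -> MISS, insert
vaddr=128: (2,0) not in TLB -> MISS, insert
vaddr=247: (3,3) in TLB -> HIT

Answer: MISS MISS HIT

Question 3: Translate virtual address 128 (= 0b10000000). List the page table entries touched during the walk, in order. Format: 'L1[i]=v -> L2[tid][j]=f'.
vaddr = 128 = 0b10000000
Split: l1_idx=2, l2_idx=0, offset=0

Answer: L1[2]=0 -> L2[0][0]=3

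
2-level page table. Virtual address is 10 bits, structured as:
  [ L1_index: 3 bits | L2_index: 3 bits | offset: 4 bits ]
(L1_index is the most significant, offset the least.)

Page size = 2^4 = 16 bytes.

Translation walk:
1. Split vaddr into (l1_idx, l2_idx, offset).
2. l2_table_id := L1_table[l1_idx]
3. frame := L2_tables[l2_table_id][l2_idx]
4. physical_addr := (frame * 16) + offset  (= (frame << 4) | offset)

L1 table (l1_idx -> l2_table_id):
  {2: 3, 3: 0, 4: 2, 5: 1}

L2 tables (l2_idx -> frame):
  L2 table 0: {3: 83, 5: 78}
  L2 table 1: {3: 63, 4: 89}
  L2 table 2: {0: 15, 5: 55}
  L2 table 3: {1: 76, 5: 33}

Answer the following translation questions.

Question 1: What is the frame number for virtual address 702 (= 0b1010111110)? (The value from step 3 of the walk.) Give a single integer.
vaddr = 702: l1_idx=5, l2_idx=3
L1[5] = 1; L2[1][3] = 63

Answer: 63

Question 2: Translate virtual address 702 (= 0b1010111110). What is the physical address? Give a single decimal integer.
Answer: 1022

Derivation:
vaddr = 702 = 0b1010111110
Split: l1_idx=5, l2_idx=3, offset=14
L1[5] = 1
L2[1][3] = 63
paddr = 63 * 16 + 14 = 1022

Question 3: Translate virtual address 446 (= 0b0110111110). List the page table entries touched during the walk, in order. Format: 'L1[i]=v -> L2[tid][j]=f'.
Answer: L1[3]=0 -> L2[0][3]=83

Derivation:
vaddr = 446 = 0b0110111110
Split: l1_idx=3, l2_idx=3, offset=14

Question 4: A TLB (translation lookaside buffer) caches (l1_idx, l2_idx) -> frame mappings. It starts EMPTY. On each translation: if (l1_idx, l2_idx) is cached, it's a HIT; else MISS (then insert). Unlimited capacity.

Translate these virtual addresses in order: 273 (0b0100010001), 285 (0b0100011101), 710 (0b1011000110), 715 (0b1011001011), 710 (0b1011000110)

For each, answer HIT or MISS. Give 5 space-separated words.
Answer: MISS HIT MISS HIT HIT

Derivation:
vaddr=273: (2,1) not in TLB -> MISS, insert
vaddr=285: (2,1) in TLB -> HIT
vaddr=710: (5,4) not in TLB -> MISS, insert
vaddr=715: (5,4) in TLB -> HIT
vaddr=710: (5,4) in TLB -> HIT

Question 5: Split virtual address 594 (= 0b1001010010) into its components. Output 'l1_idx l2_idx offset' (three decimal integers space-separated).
Answer: 4 5 2

Derivation:
vaddr = 594 = 0b1001010010
  top 3 bits -> l1_idx = 4
  next 3 bits -> l2_idx = 5
  bottom 4 bits -> offset = 2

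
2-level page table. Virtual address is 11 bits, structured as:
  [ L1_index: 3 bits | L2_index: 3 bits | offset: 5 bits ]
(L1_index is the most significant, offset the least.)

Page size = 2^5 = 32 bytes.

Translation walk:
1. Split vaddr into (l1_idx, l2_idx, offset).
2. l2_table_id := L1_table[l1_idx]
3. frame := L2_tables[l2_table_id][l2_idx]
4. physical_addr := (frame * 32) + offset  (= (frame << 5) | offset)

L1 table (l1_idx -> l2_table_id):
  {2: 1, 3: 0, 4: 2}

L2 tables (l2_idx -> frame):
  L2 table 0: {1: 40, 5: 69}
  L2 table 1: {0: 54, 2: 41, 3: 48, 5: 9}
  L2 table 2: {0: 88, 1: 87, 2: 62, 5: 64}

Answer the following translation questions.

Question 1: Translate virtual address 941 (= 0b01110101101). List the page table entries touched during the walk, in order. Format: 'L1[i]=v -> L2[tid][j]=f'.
Answer: L1[3]=0 -> L2[0][5]=69

Derivation:
vaddr = 941 = 0b01110101101
Split: l1_idx=3, l2_idx=5, offset=13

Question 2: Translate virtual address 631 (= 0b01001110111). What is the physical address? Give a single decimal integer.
vaddr = 631 = 0b01001110111
Split: l1_idx=2, l2_idx=3, offset=23
L1[2] = 1
L2[1][3] = 48
paddr = 48 * 32 + 23 = 1559

Answer: 1559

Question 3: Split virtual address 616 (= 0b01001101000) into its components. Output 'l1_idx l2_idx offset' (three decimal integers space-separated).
Answer: 2 3 8

Derivation:
vaddr = 616 = 0b01001101000
  top 3 bits -> l1_idx = 2
  next 3 bits -> l2_idx = 3
  bottom 5 bits -> offset = 8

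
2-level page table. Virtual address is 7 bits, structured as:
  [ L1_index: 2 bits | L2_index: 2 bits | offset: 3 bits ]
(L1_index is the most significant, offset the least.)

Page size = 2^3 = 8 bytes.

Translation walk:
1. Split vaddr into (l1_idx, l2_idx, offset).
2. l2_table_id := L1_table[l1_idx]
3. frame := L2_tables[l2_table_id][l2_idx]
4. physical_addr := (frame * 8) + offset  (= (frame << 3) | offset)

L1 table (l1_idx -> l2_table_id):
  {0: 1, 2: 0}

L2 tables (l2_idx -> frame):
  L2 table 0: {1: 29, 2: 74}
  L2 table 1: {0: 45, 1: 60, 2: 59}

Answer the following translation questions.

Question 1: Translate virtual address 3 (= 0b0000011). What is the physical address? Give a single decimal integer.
vaddr = 3 = 0b0000011
Split: l1_idx=0, l2_idx=0, offset=3
L1[0] = 1
L2[1][0] = 45
paddr = 45 * 8 + 3 = 363

Answer: 363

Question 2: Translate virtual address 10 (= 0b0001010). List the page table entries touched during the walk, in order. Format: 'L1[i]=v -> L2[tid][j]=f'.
Answer: L1[0]=1 -> L2[1][1]=60

Derivation:
vaddr = 10 = 0b0001010
Split: l1_idx=0, l2_idx=1, offset=2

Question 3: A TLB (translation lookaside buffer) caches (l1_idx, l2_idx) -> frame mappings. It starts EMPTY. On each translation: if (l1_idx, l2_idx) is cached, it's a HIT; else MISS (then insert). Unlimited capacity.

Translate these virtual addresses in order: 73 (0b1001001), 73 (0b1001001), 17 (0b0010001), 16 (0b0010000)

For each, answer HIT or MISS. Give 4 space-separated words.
Answer: MISS HIT MISS HIT

Derivation:
vaddr=73: (2,1) not in TLB -> MISS, insert
vaddr=73: (2,1) in TLB -> HIT
vaddr=17: (0,2) not in TLB -> MISS, insert
vaddr=16: (0,2) in TLB -> HIT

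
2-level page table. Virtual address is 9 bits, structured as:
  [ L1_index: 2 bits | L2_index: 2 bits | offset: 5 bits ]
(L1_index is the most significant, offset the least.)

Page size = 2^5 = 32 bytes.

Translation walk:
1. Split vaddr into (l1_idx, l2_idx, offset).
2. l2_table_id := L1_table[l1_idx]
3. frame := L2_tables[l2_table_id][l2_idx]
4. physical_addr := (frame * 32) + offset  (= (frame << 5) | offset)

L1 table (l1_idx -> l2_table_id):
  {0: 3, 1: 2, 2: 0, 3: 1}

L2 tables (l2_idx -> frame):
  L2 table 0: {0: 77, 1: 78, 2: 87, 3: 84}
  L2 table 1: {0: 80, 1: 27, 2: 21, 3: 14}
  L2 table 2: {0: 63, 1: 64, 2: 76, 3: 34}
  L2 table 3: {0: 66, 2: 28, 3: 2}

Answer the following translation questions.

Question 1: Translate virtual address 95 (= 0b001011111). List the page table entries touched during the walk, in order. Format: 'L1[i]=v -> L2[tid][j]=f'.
vaddr = 95 = 0b001011111
Split: l1_idx=0, l2_idx=2, offset=31

Answer: L1[0]=3 -> L2[3][2]=28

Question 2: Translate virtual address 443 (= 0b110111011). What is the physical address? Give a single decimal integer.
Answer: 891

Derivation:
vaddr = 443 = 0b110111011
Split: l1_idx=3, l2_idx=1, offset=27
L1[3] = 1
L2[1][1] = 27
paddr = 27 * 32 + 27 = 891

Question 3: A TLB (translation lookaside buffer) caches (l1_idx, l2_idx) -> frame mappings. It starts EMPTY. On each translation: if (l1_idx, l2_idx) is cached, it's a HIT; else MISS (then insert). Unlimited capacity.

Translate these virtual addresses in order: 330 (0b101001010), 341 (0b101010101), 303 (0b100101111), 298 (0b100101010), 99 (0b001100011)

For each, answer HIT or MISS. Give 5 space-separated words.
Answer: MISS HIT MISS HIT MISS

Derivation:
vaddr=330: (2,2) not in TLB -> MISS, insert
vaddr=341: (2,2) in TLB -> HIT
vaddr=303: (2,1) not in TLB -> MISS, insert
vaddr=298: (2,1) in TLB -> HIT
vaddr=99: (0,3) not in TLB -> MISS, insert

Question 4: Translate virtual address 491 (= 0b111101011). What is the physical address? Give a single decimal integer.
vaddr = 491 = 0b111101011
Split: l1_idx=3, l2_idx=3, offset=11
L1[3] = 1
L2[1][3] = 14
paddr = 14 * 32 + 11 = 459

Answer: 459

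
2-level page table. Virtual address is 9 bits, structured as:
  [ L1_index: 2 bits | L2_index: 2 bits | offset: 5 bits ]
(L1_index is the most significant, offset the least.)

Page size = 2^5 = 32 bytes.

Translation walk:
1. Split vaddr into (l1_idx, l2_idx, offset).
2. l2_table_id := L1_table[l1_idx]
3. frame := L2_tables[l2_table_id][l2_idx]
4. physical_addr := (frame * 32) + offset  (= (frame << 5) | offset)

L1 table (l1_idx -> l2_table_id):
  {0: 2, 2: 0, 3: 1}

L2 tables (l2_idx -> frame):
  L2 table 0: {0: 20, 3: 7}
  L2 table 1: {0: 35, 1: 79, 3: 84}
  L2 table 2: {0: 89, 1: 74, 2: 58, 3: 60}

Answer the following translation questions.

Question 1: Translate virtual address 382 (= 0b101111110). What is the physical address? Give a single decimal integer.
Answer: 254

Derivation:
vaddr = 382 = 0b101111110
Split: l1_idx=2, l2_idx=3, offset=30
L1[2] = 0
L2[0][3] = 7
paddr = 7 * 32 + 30 = 254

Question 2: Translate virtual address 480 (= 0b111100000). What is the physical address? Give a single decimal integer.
Answer: 2688

Derivation:
vaddr = 480 = 0b111100000
Split: l1_idx=3, l2_idx=3, offset=0
L1[3] = 1
L2[1][3] = 84
paddr = 84 * 32 + 0 = 2688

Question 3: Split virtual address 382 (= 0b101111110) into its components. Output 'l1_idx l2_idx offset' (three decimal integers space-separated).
Answer: 2 3 30

Derivation:
vaddr = 382 = 0b101111110
  top 2 bits -> l1_idx = 2
  next 2 bits -> l2_idx = 3
  bottom 5 bits -> offset = 30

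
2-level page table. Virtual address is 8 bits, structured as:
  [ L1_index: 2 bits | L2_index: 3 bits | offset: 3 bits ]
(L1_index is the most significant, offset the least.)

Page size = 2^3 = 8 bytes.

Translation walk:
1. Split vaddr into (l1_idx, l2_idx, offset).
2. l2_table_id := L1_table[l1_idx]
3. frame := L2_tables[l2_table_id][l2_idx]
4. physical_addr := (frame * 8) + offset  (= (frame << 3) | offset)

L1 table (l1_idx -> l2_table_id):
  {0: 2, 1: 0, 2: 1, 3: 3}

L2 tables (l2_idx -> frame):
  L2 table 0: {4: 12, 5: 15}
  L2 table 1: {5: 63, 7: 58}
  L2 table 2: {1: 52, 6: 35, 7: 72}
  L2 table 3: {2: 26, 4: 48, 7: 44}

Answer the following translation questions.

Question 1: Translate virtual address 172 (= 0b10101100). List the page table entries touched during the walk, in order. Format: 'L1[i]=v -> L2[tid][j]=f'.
vaddr = 172 = 0b10101100
Split: l1_idx=2, l2_idx=5, offset=4

Answer: L1[2]=1 -> L2[1][5]=63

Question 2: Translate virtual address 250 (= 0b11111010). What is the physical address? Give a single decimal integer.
vaddr = 250 = 0b11111010
Split: l1_idx=3, l2_idx=7, offset=2
L1[3] = 3
L2[3][7] = 44
paddr = 44 * 8 + 2 = 354

Answer: 354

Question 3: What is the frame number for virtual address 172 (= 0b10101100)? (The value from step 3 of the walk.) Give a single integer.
vaddr = 172: l1_idx=2, l2_idx=5
L1[2] = 1; L2[1][5] = 63

Answer: 63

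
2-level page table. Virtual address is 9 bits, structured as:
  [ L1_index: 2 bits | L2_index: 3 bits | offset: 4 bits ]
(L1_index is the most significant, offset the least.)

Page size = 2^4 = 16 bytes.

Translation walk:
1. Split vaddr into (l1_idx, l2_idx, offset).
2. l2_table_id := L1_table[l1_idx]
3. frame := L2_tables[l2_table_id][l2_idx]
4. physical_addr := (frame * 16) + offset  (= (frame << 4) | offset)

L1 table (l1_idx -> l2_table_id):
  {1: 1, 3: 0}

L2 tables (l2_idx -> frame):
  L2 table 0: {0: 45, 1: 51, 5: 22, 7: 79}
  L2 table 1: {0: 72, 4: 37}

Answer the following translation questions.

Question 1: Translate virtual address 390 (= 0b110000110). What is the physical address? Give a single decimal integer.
Answer: 726

Derivation:
vaddr = 390 = 0b110000110
Split: l1_idx=3, l2_idx=0, offset=6
L1[3] = 0
L2[0][0] = 45
paddr = 45 * 16 + 6 = 726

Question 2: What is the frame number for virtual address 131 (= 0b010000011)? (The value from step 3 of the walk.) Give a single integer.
vaddr = 131: l1_idx=1, l2_idx=0
L1[1] = 1; L2[1][0] = 72

Answer: 72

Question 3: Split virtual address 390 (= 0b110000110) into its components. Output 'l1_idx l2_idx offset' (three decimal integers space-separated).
Answer: 3 0 6

Derivation:
vaddr = 390 = 0b110000110
  top 2 bits -> l1_idx = 3
  next 3 bits -> l2_idx = 0
  bottom 4 bits -> offset = 6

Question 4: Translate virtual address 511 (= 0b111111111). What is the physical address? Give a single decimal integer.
Answer: 1279

Derivation:
vaddr = 511 = 0b111111111
Split: l1_idx=3, l2_idx=7, offset=15
L1[3] = 0
L2[0][7] = 79
paddr = 79 * 16 + 15 = 1279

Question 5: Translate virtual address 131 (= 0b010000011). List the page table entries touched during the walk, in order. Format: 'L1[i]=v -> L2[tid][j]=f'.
vaddr = 131 = 0b010000011
Split: l1_idx=1, l2_idx=0, offset=3

Answer: L1[1]=1 -> L2[1][0]=72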